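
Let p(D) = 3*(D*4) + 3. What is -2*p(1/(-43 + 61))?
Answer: -22/3 ≈ -7.3333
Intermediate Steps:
p(D) = 3 + 12*D (p(D) = 3*(4*D) + 3 = 12*D + 3 = 3 + 12*D)
-2*p(1/(-43 + 61)) = -2*(3 + 12/(-43 + 61)) = -2*(3 + 12/18) = -2*(3 + 12*(1/18)) = -2*(3 + ⅔) = -2*11/3 = -22/3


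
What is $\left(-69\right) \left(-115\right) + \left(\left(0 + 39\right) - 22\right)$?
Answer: $7952$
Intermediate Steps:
$\left(-69\right) \left(-115\right) + \left(\left(0 + 39\right) - 22\right) = 7935 + \left(39 - 22\right) = 7935 + 17 = 7952$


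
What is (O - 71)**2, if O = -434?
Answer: 255025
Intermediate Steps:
(O - 71)**2 = (-434 - 71)**2 = (-505)**2 = 255025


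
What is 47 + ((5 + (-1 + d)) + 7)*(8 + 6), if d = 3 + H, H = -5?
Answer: 173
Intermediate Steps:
d = -2 (d = 3 - 5 = -2)
47 + ((5 + (-1 + d)) + 7)*(8 + 6) = 47 + ((5 + (-1 - 2)) + 7)*(8 + 6) = 47 + ((5 - 3) + 7)*14 = 47 + (2 + 7)*14 = 47 + 9*14 = 47 + 126 = 173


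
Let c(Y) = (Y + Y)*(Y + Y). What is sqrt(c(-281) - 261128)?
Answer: 2*sqrt(13679) ≈ 233.91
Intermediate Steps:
c(Y) = 4*Y**2 (c(Y) = (2*Y)*(2*Y) = 4*Y**2)
sqrt(c(-281) - 261128) = sqrt(4*(-281)**2 - 261128) = sqrt(4*78961 - 261128) = sqrt(315844 - 261128) = sqrt(54716) = 2*sqrt(13679)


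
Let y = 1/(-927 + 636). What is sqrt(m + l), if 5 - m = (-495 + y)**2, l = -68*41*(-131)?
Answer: sqrt(10179045557)/291 ≈ 346.71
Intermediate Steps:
l = 365228 (l = -2788*(-131) = 365228)
y = -1/291 (y = 1/(-291) = -1/291 ≈ -0.0034364)
m = -20748826711/84681 (m = 5 - (-495 - 1/291)**2 = 5 - (-144046/291)**2 = 5 - 1*20749250116/84681 = 5 - 20749250116/84681 = -20748826711/84681 ≈ -2.4502e+5)
sqrt(m + l) = sqrt(-20748826711/84681 + 365228) = sqrt(10179045557/84681) = sqrt(10179045557)/291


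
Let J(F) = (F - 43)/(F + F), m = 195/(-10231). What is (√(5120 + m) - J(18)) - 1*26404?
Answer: -950519/36 + 5*√126846299/787 ≈ -26332.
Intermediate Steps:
m = -15/787 (m = 195*(-1/10231) = -15/787 ≈ -0.019060)
J(F) = (-43 + F)/(2*F) (J(F) = (-43 + F)/((2*F)) = (-43 + F)*(1/(2*F)) = (-43 + F)/(2*F))
(√(5120 + m) - J(18)) - 1*26404 = (√(5120 - 15/787) - (-43 + 18)/(2*18)) - 1*26404 = (√(4029425/787) - (-25)/(2*18)) - 26404 = (5*√126846299/787 - 1*(-25/36)) - 26404 = (5*√126846299/787 + 25/36) - 26404 = (25/36 + 5*√126846299/787) - 26404 = -950519/36 + 5*√126846299/787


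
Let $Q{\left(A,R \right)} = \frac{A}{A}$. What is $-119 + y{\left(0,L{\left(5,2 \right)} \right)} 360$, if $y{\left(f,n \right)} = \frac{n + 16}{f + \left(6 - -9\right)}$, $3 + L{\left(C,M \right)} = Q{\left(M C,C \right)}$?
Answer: $217$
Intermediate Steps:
$Q{\left(A,R \right)} = 1$
$L{\left(C,M \right)} = -2$ ($L{\left(C,M \right)} = -3 + 1 = -2$)
$y{\left(f,n \right)} = \frac{16 + n}{15 + f}$ ($y{\left(f,n \right)} = \frac{16 + n}{f + \left(6 + 9\right)} = \frac{16 + n}{f + 15} = \frac{16 + n}{15 + f}$)
$-119 + y{\left(0,L{\left(5,2 \right)} \right)} 360 = -119 + \frac{16 - 2}{15 + 0} \cdot 360 = -119 + \frac{1}{15} \cdot 14 \cdot 360 = -119 + \frac{14}{15} \cdot 360 = -119 + 336 = 217$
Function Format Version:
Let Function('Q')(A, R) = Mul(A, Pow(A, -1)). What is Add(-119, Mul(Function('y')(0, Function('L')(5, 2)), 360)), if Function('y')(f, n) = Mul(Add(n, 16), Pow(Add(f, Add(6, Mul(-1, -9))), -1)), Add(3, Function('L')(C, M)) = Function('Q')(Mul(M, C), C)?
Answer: 217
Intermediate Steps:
Function('Q')(A, R) = 1
Function('L')(C, M) = -2 (Function('L')(C, M) = Add(-3, 1) = -2)
Function('y')(f, n) = Mul(Pow(Add(15, f), -1), Add(16, n)) (Function('y')(f, n) = Mul(Add(16, n), Pow(Add(f, Add(6, 9)), -1)) = Mul(Add(16, n), Pow(Add(f, 15), -1)) = Mul(Add(16, n), Pow(Add(15, f), -1)) = Mul(Pow(Add(15, f), -1), Add(16, n)))
Add(-119, Mul(Function('y')(0, Function('L')(5, 2)), 360)) = Add(-119, Mul(Mul(Pow(Add(15, 0), -1), Add(16, -2)), 360)) = Add(-119, Mul(Mul(Pow(15, -1), 14), 360)) = Add(-119, Mul(Mul(Rational(1, 15), 14), 360)) = Add(-119, Mul(Rational(14, 15), 360)) = Add(-119, 336) = 217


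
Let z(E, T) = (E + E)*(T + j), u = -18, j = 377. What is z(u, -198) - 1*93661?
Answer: -100105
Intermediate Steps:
z(E, T) = 2*E*(377 + T) (z(E, T) = (E + E)*(T + 377) = (2*E)*(377 + T) = 2*E*(377 + T))
z(u, -198) - 1*93661 = 2*(-18)*(377 - 198) - 1*93661 = 2*(-18)*179 - 93661 = -6444 - 93661 = -100105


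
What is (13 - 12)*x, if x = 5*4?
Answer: 20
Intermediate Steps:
x = 20
(13 - 12)*x = (13 - 12)*20 = 1*20 = 20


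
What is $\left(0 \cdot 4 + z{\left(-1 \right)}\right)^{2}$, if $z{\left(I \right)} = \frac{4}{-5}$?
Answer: $\frac{16}{25} \approx 0.64$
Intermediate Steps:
$z{\left(I \right)} = - \frac{4}{5}$ ($z{\left(I \right)} = 4 \left(- \frac{1}{5}\right) = - \frac{4}{5}$)
$\left(0 \cdot 4 + z{\left(-1 \right)}\right)^{2} = \left(0 \cdot 4 - \frac{4}{5}\right)^{2} = \left(0 - \frac{4}{5}\right)^{2} = \left(- \frac{4}{5}\right)^{2} = \frac{16}{25}$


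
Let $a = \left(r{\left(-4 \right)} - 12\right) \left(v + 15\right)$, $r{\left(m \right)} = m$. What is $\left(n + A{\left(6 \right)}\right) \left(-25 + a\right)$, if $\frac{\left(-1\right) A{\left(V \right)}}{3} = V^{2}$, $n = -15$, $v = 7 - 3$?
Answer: $40467$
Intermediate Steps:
$v = 4$ ($v = 7 - 3 = 4$)
$A{\left(V \right)} = - 3 V^{2}$
$a = -304$ ($a = \left(-4 - 12\right) \left(4 + 15\right) = \left(-16\right) 19 = -304$)
$\left(n + A{\left(6 \right)}\right) \left(-25 + a\right) = \left(-15 - 3 \cdot 6^{2}\right) \left(-25 - 304\right) = \left(-15 - 108\right) \left(-329\right) = \left(-123\right) \left(-329\right) = 40467$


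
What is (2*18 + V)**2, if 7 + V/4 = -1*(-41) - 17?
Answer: 10816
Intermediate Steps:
V = 68 (V = -28 + 4*(-1*(-41) - 17) = -28 + 4*(41 - 17) = -28 + 4*24 = -28 + 96 = 68)
(2*18 + V)**2 = (2*18 + 68)**2 = (36 + 68)**2 = 104**2 = 10816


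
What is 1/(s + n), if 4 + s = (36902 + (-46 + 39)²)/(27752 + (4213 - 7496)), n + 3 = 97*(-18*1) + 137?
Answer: -24469/39504953 ≈ -0.00061939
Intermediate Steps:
n = -1612 (n = -3 + (97*(-18*1) + 137) = -3 + (97*(-18) + 137) = -3 + (-1746 + 137) = -3 - 1609 = -1612)
s = -60925/24469 (s = -4 + (36902 + (-46 + 39)²)/(27752 + (4213 - 7496)) = -4 + (36902 + (-7)²)/(27752 - 3283) = -4 + (36902 + 49)/24469 = -4 + 36951*(1/24469) = -4 + 36951/24469 = -60925/24469 ≈ -2.4899)
1/(s + n) = 1/(-60925/24469 - 1612) = 1/(-39504953/24469) = -24469/39504953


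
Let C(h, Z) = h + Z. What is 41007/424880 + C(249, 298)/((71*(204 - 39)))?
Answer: 142561273/995493840 ≈ 0.14321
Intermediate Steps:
C(h, Z) = Z + h
41007/424880 + C(249, 298)/((71*(204 - 39))) = 41007/424880 + (298 + 249)/((71*(204 - 39))) = 41007*(1/424880) + 547/((71*165)) = 41007/424880 + 547/11715 = 142561273/995493840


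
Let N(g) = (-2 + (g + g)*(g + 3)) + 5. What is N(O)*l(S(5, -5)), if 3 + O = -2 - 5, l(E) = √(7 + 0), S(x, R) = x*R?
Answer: 143*√7 ≈ 378.34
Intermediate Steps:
S(x, R) = R*x
l(E) = √7
O = -10 (O = -3 + (-2 - 5) = -3 - 7 = -10)
N(g) = 3 + 2*g*(3 + g) (N(g) = (-2 + (2*g)*(3 + g)) + 5 = (-2 + 2*g*(3 + g)) + 5 = 3 + 2*g*(3 + g))
N(O)*l(S(5, -5)) = (3 + 2*(-10)² + 6*(-10))*√7 = (3 + 2*100 - 60)*√7 = (3 + 200 - 60)*√7 = 143*√7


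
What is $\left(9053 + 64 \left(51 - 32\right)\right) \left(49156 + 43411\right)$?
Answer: $950570523$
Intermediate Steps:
$\left(9053 + 64 \left(51 - 32\right)\right) \left(49156 + 43411\right) = \left(9053 + 64 \cdot 19\right) 92567 = \left(9053 + 1216\right) 92567 = 10269 \cdot 92567 = 950570523$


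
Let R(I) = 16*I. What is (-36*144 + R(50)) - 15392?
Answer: -19776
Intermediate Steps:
(-36*144 + R(50)) - 15392 = (-36*144 + 16*50) - 15392 = (-5184 + 800) - 15392 = -4384 - 15392 = -19776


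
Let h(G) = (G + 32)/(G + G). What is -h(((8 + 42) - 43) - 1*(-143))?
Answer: -91/150 ≈ -0.60667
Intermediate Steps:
h(G) = (32 + G)/(2*G) (h(G) = (32 + G)/((2*G)) = (32 + G)*(1/(2*G)) = (32 + G)/(2*G))
-h(((8 + 42) - 43) - 1*(-143)) = -(32 + (((8 + 42) - 43) - 1*(-143)))/(2*(((8 + 42) - 43) - 1*(-143))) = -(32 + ((50 - 43) + 143))/(2*((50 - 43) + 143)) = -(32 + (7 + 143))/(2*(7 + 143)) = -(32 + 150)/(2*150) = -182/(2*150) = -1*91/150 = -91/150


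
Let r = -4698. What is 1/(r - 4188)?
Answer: -1/8886 ≈ -0.00011254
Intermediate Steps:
1/(r - 4188) = 1/(-4698 - 4188) = 1/(-8886) = -1/8886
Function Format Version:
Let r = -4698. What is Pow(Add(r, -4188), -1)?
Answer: Rational(-1, 8886) ≈ -0.00011254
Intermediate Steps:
Pow(Add(r, -4188), -1) = Pow(Add(-4698, -4188), -1) = Pow(-8886, -1) = Rational(-1, 8886)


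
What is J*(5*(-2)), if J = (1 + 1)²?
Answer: -40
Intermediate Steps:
J = 4 (J = 2² = 4)
J*(5*(-2)) = 4*(5*(-2)) = 4*(-10) = -40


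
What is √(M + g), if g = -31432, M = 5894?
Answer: 113*I*√2 ≈ 159.81*I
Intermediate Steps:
√(M + g) = √(5894 - 31432) = √(-25538) = 113*I*√2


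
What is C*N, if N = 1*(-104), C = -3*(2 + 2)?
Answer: 1248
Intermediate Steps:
C = -12 (C = -3*4 = -12)
N = -104
C*N = -12*(-104) = 1248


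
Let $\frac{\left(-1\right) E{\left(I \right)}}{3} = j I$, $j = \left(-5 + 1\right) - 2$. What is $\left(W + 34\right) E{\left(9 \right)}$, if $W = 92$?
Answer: $20412$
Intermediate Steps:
$j = -6$ ($j = -4 - 2 = -6$)
$E{\left(I \right)} = 18 I$ ($E{\left(I \right)} = - 3 \left(- 6 I\right) = 18 I$)
$\left(W + 34\right) E{\left(9 \right)} = \left(92 + 34\right) 18 \cdot 9 = 126 \cdot 162 = 20412$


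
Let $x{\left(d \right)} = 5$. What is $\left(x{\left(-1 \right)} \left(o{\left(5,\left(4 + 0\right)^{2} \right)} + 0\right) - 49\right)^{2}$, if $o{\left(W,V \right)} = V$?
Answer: $961$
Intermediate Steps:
$\left(x{\left(-1 \right)} \left(o{\left(5,\left(4 + 0\right)^{2} \right)} + 0\right) - 49\right)^{2} = \left(5 \left(\left(4 + 0\right)^{2} + 0\right) - 49\right)^{2} = \left(5 \left(4^{2} + 0\right) - 49\right)^{2} = \left(5 \left(16 + 0\right) - 49\right)^{2} = \left(5 \cdot 16 - 49\right)^{2} = \left(80 - 49\right)^{2} = 31^{2} = 961$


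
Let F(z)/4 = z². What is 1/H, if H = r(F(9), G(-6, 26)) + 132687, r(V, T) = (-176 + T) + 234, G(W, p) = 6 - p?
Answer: 1/132725 ≈ 7.5344e-6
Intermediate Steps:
F(z) = 4*z²
r(V, T) = 58 + T
H = 132725 (H = (58 + (6 - 1*26)) + 132687 = (58 + (6 - 26)) + 132687 = (58 - 20) + 132687 = 38 + 132687 = 132725)
1/H = 1/132725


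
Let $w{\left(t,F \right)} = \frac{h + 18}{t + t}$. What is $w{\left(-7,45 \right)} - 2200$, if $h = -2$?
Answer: $- \frac{15408}{7} \approx -2201.1$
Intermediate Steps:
$w{\left(t,F \right)} = \frac{8}{t}$ ($w{\left(t,F \right)} = \frac{-2 + 18}{t + t} = \frac{16}{2 t} = 16 \frac{1}{2 t} = \frac{8}{t}$)
$w{\left(-7,45 \right)} - 2200 = \frac{8}{-7} - 2200 = 8 \left(- \frac{1}{7}\right) - 2200 = - \frac{8}{7} - 2200 = - \frac{15408}{7}$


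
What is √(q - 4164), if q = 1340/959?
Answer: 8*I*√59816666/959 ≈ 64.518*I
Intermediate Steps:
q = 1340/959 (q = 1340*(1/959) = 1340/959 ≈ 1.3973)
√(q - 4164) = √(1340/959 - 4164) = √(-3991936/959) = 8*I*√59816666/959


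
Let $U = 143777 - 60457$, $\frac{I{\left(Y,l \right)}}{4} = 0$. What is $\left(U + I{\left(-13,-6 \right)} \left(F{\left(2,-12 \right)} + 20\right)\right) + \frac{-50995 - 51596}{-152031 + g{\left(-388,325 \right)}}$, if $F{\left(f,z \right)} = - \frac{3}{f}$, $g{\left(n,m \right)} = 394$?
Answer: $\frac{12634497431}{151637} \approx 83321.0$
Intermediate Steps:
$I{\left(Y,l \right)} = 0$ ($I{\left(Y,l \right)} = 4 \cdot 0 = 0$)
$U = 83320$
$\left(U + I{\left(-13,-6 \right)} \left(F{\left(2,-12 \right)} + 20\right)\right) + \frac{-50995 - 51596}{-152031 + g{\left(-388,325 \right)}} = \left(83320 + 0 \left(- \frac{3}{2} + 20\right)\right) + \frac{-50995 - 51596}{-152031 + 394} = \left(83320 + 0 \left(\left(-3\right) \frac{1}{2} + 20\right)\right) - \frac{102591}{-151637} = \left(83320 + 0 \left(- \frac{3}{2} + 20\right)\right) - - \frac{102591}{151637} = \left(83320 + 0 \cdot \frac{37}{2}\right) + \frac{102591}{151637} = \left(83320 + 0\right) + \frac{102591}{151637} = 83320 + \frac{102591}{151637} = \frac{12634497431}{151637}$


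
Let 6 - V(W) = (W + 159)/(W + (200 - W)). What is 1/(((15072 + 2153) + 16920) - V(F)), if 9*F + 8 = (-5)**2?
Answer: 225/7681456 ≈ 2.9291e-5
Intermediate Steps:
F = 17/9 (F = -8/9 + (1/9)*(-5)**2 = -8/9 + (1/9)*25 = -8/9 + 25/9 = 17/9 ≈ 1.8889)
V(W) = 1041/200 - W/200 (V(W) = 6 - (W + 159)/(W + (200 - W)) = 6 - (159 + W)/200 = 6 - (159/200 + W/200) = 6 + (-159/200 - W/200) = 1041/200 - W/200)
1/(((15072 + 2153) + 16920) - V(F)) = 1/(((15072 + 2153) + 16920) - (1041/200 - 1/200*17/9)) = 1/((17225 + 16920) - (1041/200 - 17/1800)) = 1/(34145 - 1*1169/225) = 1/(34145 - 1169/225) = 1/(7681456/225) = 225/7681456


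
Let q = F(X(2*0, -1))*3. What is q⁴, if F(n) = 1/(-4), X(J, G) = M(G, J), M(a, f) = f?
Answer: 81/256 ≈ 0.31641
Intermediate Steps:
X(J, G) = J
F(n) = -¼ (F(n) = 1*(-¼) = -¼)
q = -¾ (q = -¼*3 = -¾ ≈ -0.75000)
q⁴ = (-¾)⁴ = 81/256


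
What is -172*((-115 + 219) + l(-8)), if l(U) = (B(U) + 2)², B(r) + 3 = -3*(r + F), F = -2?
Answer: -162540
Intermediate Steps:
B(r) = 3 - 3*r (B(r) = -3 - 3*(r - 2) = -3 - 3*(-2 + r) = -3 + (6 - 3*r) = 3 - 3*r)
l(U) = (5 - 3*U)² (l(U) = ((3 - 3*U) + 2)² = (5 - 3*U)²)
-172*((-115 + 219) + l(-8)) = -172*((-115 + 219) + (-5 + 3*(-8))²) = -172*(104 + (-5 - 24)²) = -172*(104 + (-29)²) = -172*(104 + 841) = -172*945 = -162540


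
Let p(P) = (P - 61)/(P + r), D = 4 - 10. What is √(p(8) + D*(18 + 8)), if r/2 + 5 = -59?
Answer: I*√560010/60 ≈ 12.472*I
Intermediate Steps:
D = -6
r = -128 (r = -10 + 2*(-59) = -10 - 118 = -128)
p(P) = (-61 + P)/(-128 + P) (p(P) = (P - 61)/(P - 128) = (-61 + P)/(-128 + P))
√(p(8) + D*(18 + 8)) = √((-61 + 8)/(-128 + 8) - 6*(18 + 8)) = √(-53/(-120) - 6*26) = √(-1/120*(-53) - 156) = √(53/120 - 156) = √(-18667/120) = I*√560010/60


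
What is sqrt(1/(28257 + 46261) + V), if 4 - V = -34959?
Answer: sqrt(194147172918530)/74518 ≈ 186.98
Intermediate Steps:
V = 34963 (V = 4 - 1*(-34959) = 4 + 34959 = 34963)
sqrt(1/(28257 + 46261) + V) = sqrt(1/(28257 + 46261) + 34963) = sqrt(1/74518 + 34963) = sqrt(2605372835/74518) = sqrt(194147172918530)/74518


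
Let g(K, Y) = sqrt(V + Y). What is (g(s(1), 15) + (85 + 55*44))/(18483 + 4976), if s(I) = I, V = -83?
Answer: 2505/23459 + 2*I*sqrt(17)/23459 ≈ 0.10678 + 0.00035152*I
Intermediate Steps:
g(K, Y) = sqrt(-83 + Y)
(g(s(1), 15) + (85 + 55*44))/(18483 + 4976) = (sqrt(-83 + 15) + (85 + 55*44))/(18483 + 4976) = (sqrt(-68) + (85 + 2420))/23459 = (2*I*sqrt(17) + 2505)*(1/23459) = (2505 + 2*I*sqrt(17))*(1/23459) = 2505/23459 + 2*I*sqrt(17)/23459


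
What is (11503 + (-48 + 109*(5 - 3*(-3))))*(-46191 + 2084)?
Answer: -572552967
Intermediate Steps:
(11503 + (-48 + 109*(5 - 3*(-3))))*(-46191 + 2084) = (11503 + (-48 + 109*(5 + 9)))*(-44107) = (11503 + (-48 + 109*14))*(-44107) = (11503 + (-48 + 1526))*(-44107) = (11503 + 1478)*(-44107) = 12981*(-44107) = -572552967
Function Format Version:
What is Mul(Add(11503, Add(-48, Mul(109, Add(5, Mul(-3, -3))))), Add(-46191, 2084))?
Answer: -572552967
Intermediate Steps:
Mul(Add(11503, Add(-48, Mul(109, Add(5, Mul(-3, -3))))), Add(-46191, 2084)) = Mul(Add(11503, Add(-48, Mul(109, Add(5, 9)))), -44107) = Mul(Add(11503, Add(-48, Mul(109, 14))), -44107) = Mul(Add(11503, Add(-48, 1526)), -44107) = Mul(Add(11503, 1478), -44107) = Mul(12981, -44107) = -572552967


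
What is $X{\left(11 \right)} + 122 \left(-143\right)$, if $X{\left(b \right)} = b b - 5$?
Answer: $-17330$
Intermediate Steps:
$X{\left(b \right)} = -5 + b^{2}$ ($X{\left(b \right)} = b^{2} - 5 = -5 + b^{2}$)
$X{\left(11 \right)} + 122 \left(-143\right) = \left(-5 + 11^{2}\right) + 122 \left(-143\right) = \left(-5 + 121\right) - 17446 = 116 - 17446 = -17330$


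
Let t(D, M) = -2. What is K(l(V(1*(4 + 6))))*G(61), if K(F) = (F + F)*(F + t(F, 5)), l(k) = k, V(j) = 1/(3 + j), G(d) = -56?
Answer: 2800/169 ≈ 16.568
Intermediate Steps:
K(F) = 2*F*(-2 + F) (K(F) = (F + F)*(F - 2) = (2*F)*(-2 + F) = 2*F*(-2 + F))
K(l(V(1*(4 + 6))))*G(61) = (2*(-2 + 1/(3 + 1*(4 + 6)))/(3 + 1*(4 + 6)))*(-56) = (2*(-2 + 1/(3 + 1*10))/(3 + 1*10))*(-56) = (2*(-2 + 1/(3 + 10))/(3 + 10))*(-56) = (2*(-2 + 1/13)/13)*(-56) = (2*(1/13)*(-2 + 1/13))*(-56) = (2*(1/13)*(-25/13))*(-56) = -50/169*(-56) = 2800/169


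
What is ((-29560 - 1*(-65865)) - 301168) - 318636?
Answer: -583499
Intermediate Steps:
((-29560 - 1*(-65865)) - 301168) - 318636 = ((-29560 + 65865) - 301168) - 318636 = (36305 - 301168) - 318636 = -264863 - 318636 = -583499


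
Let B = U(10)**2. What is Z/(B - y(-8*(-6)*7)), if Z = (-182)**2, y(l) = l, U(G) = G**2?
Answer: 8281/2416 ≈ 3.4276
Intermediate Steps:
B = 10000 (B = (10**2)**2 = 100**2 = 10000)
Z = 33124
Z/(B - y(-8*(-6)*7)) = 33124/(10000 - (-8*(-6))*7) = 33124/(10000 - 48*7) = 33124/(10000 - 1*336) = 33124/(10000 - 336) = 33124/9664 = 33124*(1/9664) = 8281/2416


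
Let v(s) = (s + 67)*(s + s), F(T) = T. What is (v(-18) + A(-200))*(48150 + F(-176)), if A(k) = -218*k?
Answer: 2007040264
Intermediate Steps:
v(s) = 2*s*(67 + s) (v(s) = (67 + s)*(2*s) = 2*s*(67 + s))
(v(-18) + A(-200))*(48150 + F(-176)) = (2*(-18)*(67 - 18) - 218*(-200))*(48150 - 176) = (2*(-18)*49 + 43600)*47974 = (-1764 + 43600)*47974 = 41836*47974 = 2007040264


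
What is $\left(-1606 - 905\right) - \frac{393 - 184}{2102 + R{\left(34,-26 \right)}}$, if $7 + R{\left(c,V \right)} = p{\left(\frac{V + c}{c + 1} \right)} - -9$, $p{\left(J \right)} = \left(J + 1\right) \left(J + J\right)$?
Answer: $- \frac{6473834993}{2578088} \approx -2511.1$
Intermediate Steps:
$p{\left(J \right)} = 2 J \left(1 + J\right)$ ($p{\left(J \right)} = \left(1 + J\right) 2 J = 2 J \left(1 + J\right)$)
$R{\left(c,V \right)} = 2 + \frac{2 \left(1 + \frac{V + c}{1 + c}\right) \left(V + c\right)}{1 + c}$ ($R{\left(c,V \right)} = -7 + \left(2 \frac{V + c}{c + 1} \left(1 + \frac{V + c}{c + 1}\right) - -9\right) = -7 + \left(2 \frac{V + c}{1 + c} \left(1 + \frac{V + c}{1 + c}\right) + 9\right) = -7 + \left(\frac{2 \left(1 + \frac{V + c}{1 + c}\right) \left(V + c\right)}{1 + c} + 9\right) = -7 + \left(9 + \frac{2 \left(1 + \frac{V + c}{1 + c}\right) \left(V + c\right)}{1 + c}\right) = 2 + \frac{2 \left(1 + \frac{V + c}{1 + c}\right) \left(V + c\right)}{1 + c}$)
$\left(-1606 - 905\right) - \frac{393 - 184}{2102 + R{\left(34,-26 \right)}} = \left(-1606 - 905\right) - \frac{393 - 184}{2102 + \frac{2 \left(\left(1 + 34\right)^{2} + \left(-26 + 34\right) \left(1 - 26 + 2 \cdot 34\right)\right)}{\left(1 + 34\right)^{2}}} = -2511 - \frac{209}{2102 + \frac{2 \left(35^{2} + 8 \left(1 - 26 + 68\right)\right)}{1225}} = -2511 - \frac{209}{2102 + 2 \cdot \frac{1}{1225} \left(1225 + 8 \cdot 43\right)} = -2511 - \frac{209}{2102 + 2 \cdot \frac{1}{1225} \left(1225 + 344\right)} = -2511 - \frac{209}{2102 + 2 \cdot \frac{1}{1225} \cdot 1569} = -2511 - \frac{209}{2102 + \frac{3138}{1225}} = -2511 - \frac{209}{\frac{2578088}{1225}} = -2511 - 209 \cdot \frac{1225}{2578088} = -2511 - \frac{256025}{2578088} = - \frac{6473834993}{2578088}$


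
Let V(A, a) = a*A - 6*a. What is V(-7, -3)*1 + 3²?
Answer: 48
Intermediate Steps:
V(A, a) = -6*a + A*a (V(A, a) = A*a - 6*a = -6*a + A*a)
V(-7, -3)*1 + 3² = -3*(-6 - 7)*1 + 3² = -3*(-13)*1 + 9 = 39*1 + 9 = 39 + 9 = 48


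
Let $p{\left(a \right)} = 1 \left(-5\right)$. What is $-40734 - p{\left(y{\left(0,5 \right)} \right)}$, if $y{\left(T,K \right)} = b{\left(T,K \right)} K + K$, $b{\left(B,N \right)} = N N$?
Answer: $-40729$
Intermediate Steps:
$b{\left(B,N \right)} = N^{2}$
$y{\left(T,K \right)} = K + K^{3}$ ($y{\left(T,K \right)} = K^{2} K + K = K^{3} + K = K + K^{3}$)
$p{\left(a \right)} = -5$
$-40734 - p{\left(y{\left(0,5 \right)} \right)} = -40734 - -5 = -40734 + 5 = -40729$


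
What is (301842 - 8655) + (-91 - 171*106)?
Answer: 274970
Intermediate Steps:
(301842 - 8655) + (-91 - 171*106) = 293187 + (-91 - 18126) = 293187 - 18217 = 274970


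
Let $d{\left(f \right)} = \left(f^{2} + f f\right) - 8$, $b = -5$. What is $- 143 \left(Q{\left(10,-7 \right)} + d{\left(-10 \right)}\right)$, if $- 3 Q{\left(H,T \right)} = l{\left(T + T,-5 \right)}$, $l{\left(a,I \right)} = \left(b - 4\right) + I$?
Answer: $- \frac{84370}{3} \approx -28123.0$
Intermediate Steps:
$l{\left(a,I \right)} = -9 + I$ ($l{\left(a,I \right)} = \left(-5 - 4\right) + I = -9 + I$)
$Q{\left(H,T \right)} = \frac{14}{3}$ ($Q{\left(H,T \right)} = - \frac{-9 - 5}{3} = \left(- \frac{1}{3}\right) \left(-14\right) = \frac{14}{3}$)
$d{\left(f \right)} = -8 + 2 f^{2}$ ($d{\left(f \right)} = \left(f^{2} + f^{2}\right) - 8 = 2 f^{2} - 8 = -8 + 2 f^{2}$)
$- 143 \left(Q{\left(10,-7 \right)} + d{\left(-10 \right)}\right) = - 143 \left(\frac{14}{3} - \left(8 - 2 \left(-10\right)^{2}\right)\right) = - 143 \left(\frac{14}{3} + \left(-8 + 2 \cdot 100\right)\right) = - 143 \left(\frac{14}{3} + \left(-8 + 200\right)\right) = - 143 \left(\frac{14}{3} + 192\right) = \left(-143\right) \frac{590}{3} = - \frac{84370}{3}$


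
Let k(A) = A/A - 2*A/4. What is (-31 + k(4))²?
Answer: 1024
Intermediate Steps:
k(A) = 1 - A/2
(-31 + k(4))² = (-31 + (1 - ½*4))² = (-31 + (1 - 2))² = (-31 - 1)² = (-32)² = 1024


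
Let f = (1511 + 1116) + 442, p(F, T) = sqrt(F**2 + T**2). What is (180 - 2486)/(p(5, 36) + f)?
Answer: -3538557/4708720 + 1153*sqrt(1321)/4708720 ≈ -0.74259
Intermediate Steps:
f = 3069 (f = 2627 + 442 = 3069)
(180 - 2486)/(p(5, 36) + f) = (180 - 2486)/(sqrt(5**2 + 36**2) + 3069) = -2306/(sqrt(25 + 1296) + 3069) = -2306/(sqrt(1321) + 3069) = -2306/(3069 + sqrt(1321))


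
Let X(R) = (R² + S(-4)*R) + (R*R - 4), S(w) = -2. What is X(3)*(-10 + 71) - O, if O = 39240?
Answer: -38752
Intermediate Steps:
X(R) = -4 - 2*R + 2*R² (X(R) = (R² - 2*R) + (R*R - 4) = (R² - 2*R) + (R² - 4) = (R² - 2*R) + (-4 + R²) = -4 - 2*R + 2*R²)
X(3)*(-10 + 71) - O = (-4 - 2*3 + 2*3²)*(-10 + 71) - 1*39240 = (-4 - 6 + 2*9)*61 - 39240 = (-4 - 6 + 18)*61 - 39240 = 8*61 - 39240 = 488 - 39240 = -38752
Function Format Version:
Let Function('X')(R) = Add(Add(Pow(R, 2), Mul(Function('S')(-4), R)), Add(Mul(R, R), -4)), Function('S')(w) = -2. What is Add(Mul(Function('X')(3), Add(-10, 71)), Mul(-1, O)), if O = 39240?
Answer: -38752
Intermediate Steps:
Function('X')(R) = Add(-4, Mul(-2, R), Mul(2, Pow(R, 2))) (Function('X')(R) = Add(Add(Pow(R, 2), Mul(-2, R)), Add(Mul(R, R), -4)) = Add(Add(Pow(R, 2), Mul(-2, R)), Add(Pow(R, 2), -4)) = Add(Add(Pow(R, 2), Mul(-2, R)), Add(-4, Pow(R, 2))) = Add(-4, Mul(-2, R), Mul(2, Pow(R, 2))))
Add(Mul(Function('X')(3), Add(-10, 71)), Mul(-1, O)) = Add(Mul(Add(-4, Mul(-2, 3), Mul(2, Pow(3, 2))), Add(-10, 71)), Mul(-1, 39240)) = Add(Mul(Add(-4, -6, Mul(2, 9)), 61), -39240) = Add(Mul(Add(-4, -6, 18), 61), -39240) = Add(Mul(8, 61), -39240) = Add(488, -39240) = -38752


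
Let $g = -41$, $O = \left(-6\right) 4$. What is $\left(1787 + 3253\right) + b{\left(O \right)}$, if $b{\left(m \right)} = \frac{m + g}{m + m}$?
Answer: $\frac{241985}{48} \approx 5041.4$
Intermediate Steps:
$O = -24$
$b{\left(m \right)} = \frac{-41 + m}{2 m}$ ($b{\left(m \right)} = \frac{m - 41}{m + m} = \frac{-41 + m}{2 m}$)
$\left(1787 + 3253\right) + b{\left(O \right)} = \left(1787 + 3253\right) + \frac{-41 - 24}{2 \left(-24\right)} = 5040 + \frac{1}{2} \left(- \frac{1}{24}\right) \left(-65\right) = 5040 + \frac{65}{48} = \frac{241985}{48}$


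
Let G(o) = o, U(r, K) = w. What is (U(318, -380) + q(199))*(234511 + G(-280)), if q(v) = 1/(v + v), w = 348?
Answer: 32442164655/398 ≈ 8.1513e+7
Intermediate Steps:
U(r, K) = 348
q(v) = 1/(2*v)
(U(318, -380) + q(199))*(234511 + G(-280)) = (348 + (½)/199)*(234511 - 280) = (348 + (½)*(1/199))*234231 = (348 + 1/398)*234231 = (138505/398)*234231 = 32442164655/398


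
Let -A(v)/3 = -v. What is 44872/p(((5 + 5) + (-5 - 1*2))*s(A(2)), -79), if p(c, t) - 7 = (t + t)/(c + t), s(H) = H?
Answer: 2737192/585 ≈ 4679.0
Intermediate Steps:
A(v) = 3*v (A(v) = -(-3)*v = 3*v)
p(c, t) = 7 + 2*t/(c + t) (p(c, t) = 7 + (t + t)/(c + t) = 7 + (2*t)/(c + t) = 7 + 2*t/(c + t))
44872/p(((5 + 5) + (-5 - 1*2))*s(A(2)), -79) = 44872/(((7*(((5 + 5) + (-5 - 1*2))*(3*2)) + 9*(-79))/(((5 + 5) + (-5 - 1*2))*(3*2) - 79))) = 44872/(((7*((10 + (-5 - 2))*6) - 711)/((10 + (-5 - 2))*6 - 79))) = 44872/(((7*((10 - 7)*6) - 711)/((10 - 7)*6 - 79))) = 44872/(((7*(3*6) - 711)/(3*6 - 79))) = 44872/(((7*18 - 711)/(18 - 79))) = 44872/(((126 - 711)/(-61))) = 44872/((-1/61*(-585))) = 44872/(585/61) = 44872*(61/585) = 2737192/585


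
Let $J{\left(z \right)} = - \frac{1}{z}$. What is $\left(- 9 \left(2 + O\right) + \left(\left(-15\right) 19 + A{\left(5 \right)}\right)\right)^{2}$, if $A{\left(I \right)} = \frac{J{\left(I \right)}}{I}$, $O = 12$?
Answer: $\frac{105596176}{625} \approx 1.6895 \cdot 10^{5}$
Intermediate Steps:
$A{\left(I \right)} = - \frac{1}{I^{2}}$ ($A{\left(I \right)} = \frac{\left(-1\right) \frac{1}{I}}{I} = - \frac{1}{I^{2}}$)
$\left(- 9 \left(2 + O\right) + \left(\left(-15\right) 19 + A{\left(5 \right)}\right)\right)^{2} = \left(- 9 \left(2 + 12\right) - \frac{7126}{25}\right)^{2} = \left(\left(-9\right) 14 - \frac{7126}{25}\right)^{2} = \left(-126 - \frac{7126}{25}\right)^{2} = \left(- \frac{10276}{25}\right)^{2} = \frac{105596176}{625}$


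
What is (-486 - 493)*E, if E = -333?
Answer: 326007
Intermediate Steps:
(-486 - 493)*E = (-486 - 493)*(-333) = -979*(-333) = 326007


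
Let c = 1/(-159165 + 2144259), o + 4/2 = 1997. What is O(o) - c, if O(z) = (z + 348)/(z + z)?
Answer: 387589271/660043755 ≈ 0.58722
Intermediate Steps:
o = 1995 (o = -2 + 1997 = 1995)
O(z) = (348 + z)/(2*z) (O(z) = (348 + z)/((2*z)) = (348 + z)*(1/(2*z)) = (348 + z)/(2*z))
c = 1/1985094 ≈ 5.0375e-7
O(o) - c = (½)*(348 + 1995)/1995 - 1*1/1985094 = (½)*(1/1995)*2343 - 1/1985094 = 781/1330 - 1/1985094 = 387589271/660043755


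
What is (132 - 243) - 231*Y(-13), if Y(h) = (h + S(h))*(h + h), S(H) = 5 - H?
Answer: 29919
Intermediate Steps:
Y(h) = 10*h (Y(h) = (h + (5 - h))*(h + h) = 5*(2*h) = 10*h)
(132 - 243) - 231*Y(-13) = (132 - 243) - 2310*(-13) = -111 - 231*(-130) = -111 + 30030 = 29919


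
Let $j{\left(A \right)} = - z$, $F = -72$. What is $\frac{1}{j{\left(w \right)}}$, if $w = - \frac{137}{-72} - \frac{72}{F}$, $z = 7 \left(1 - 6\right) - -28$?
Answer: $\frac{1}{7} \approx 0.14286$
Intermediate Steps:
$z = -7$ ($z = 7 \left(-5\right) + 28 = -35 + 28 = -7$)
$w = \frac{209}{72}$ ($w = - \frac{137}{-72} - \frac{72}{-72} = \left(-137\right) \left(- \frac{1}{72}\right) - -1 = \frac{137}{72} + 1 = \frac{209}{72} \approx 2.9028$)
$j{\left(A \right)} = 7$ ($j{\left(A \right)} = \left(-1\right) \left(-7\right) = 7$)
$\frac{1}{j{\left(w \right)}} = \frac{1}{7}$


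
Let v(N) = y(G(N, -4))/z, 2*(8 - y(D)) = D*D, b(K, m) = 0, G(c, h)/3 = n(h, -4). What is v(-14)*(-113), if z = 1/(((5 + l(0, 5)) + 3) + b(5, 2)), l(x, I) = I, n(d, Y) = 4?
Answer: 94016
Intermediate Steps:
G(c, h) = 12 (G(c, h) = 3*4 = 12)
y(D) = 8 - D²/2 (y(D) = 8 - D*D/2 = 8 - D²/2)
z = 1/13 (z = 1/(((5 + 5) + 3) + 0) = 1/((10 + 3) + 0) = 1/(13 + 0) = 1/13 ≈ 0.076923)
v(N) = -832 (v(N) = (8 - ½*12²)/(1/13) = (8 - ½*144)*13 = (8 - 72)*13 = -64*13 = -832)
v(-14)*(-113) = -832*(-113) = 94016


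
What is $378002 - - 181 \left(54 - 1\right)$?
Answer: $387595$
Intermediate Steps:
$378002 - - 181 \left(54 - 1\right) = 378002 - \left(-181\right) 53 = 378002 - -9593 = 378002 + 9593 = 387595$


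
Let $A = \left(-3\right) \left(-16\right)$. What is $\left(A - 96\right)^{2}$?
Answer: $2304$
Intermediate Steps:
$A = 48$
$\left(A - 96\right)^{2} = \left(48 - 96\right)^{2} = \left(-48\right)^{2} = 2304$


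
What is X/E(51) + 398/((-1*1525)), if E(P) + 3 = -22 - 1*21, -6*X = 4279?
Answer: 6415627/420900 ≈ 15.243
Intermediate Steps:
X = -4279/6 (X = -⅙*4279 = -4279/6 ≈ -713.17)
E(P) = -46 (E(P) = -3 + (-22 - 1*21) = -3 + (-22 - 21) = -3 - 43 = -46)
X/E(51) + 398/((-1*1525)) = -4279/6/(-46) + 398/((-1*1525)) = -4279/6*(-1/46) + 398/(-1525) = 4279/276 + 398*(-1/1525) = 4279/276 - 398/1525 = 6415627/420900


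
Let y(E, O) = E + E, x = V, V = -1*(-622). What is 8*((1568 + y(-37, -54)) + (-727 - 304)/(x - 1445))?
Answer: 9844744/823 ≈ 11962.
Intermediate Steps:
V = 622
x = 622
y(E, O) = 2*E
8*((1568 + y(-37, -54)) + (-727 - 304)/(x - 1445)) = 8*((1568 + 2*(-37)) + (-727 - 304)/(622 - 1445)) = 8*((1568 - 74) - 1031/(-823)) = 8*(1494 - 1031*(-1/823)) = 8*(1494 + 1031/823) = 8*(1230593/823) = 9844744/823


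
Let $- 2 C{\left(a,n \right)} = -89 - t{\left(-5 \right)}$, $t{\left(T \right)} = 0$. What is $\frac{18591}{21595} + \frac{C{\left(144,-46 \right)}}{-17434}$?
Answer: $\frac{646309033}{752974460} \approx 0.85834$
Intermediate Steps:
$C{\left(a,n \right)} = \frac{89}{2}$ ($C{\left(a,n \right)} = - \frac{-89 - 0}{2} = - \frac{-89 + 0}{2} = \left(- \frac{1}{2}\right) \left(-89\right) = \frac{89}{2}$)
$\frac{18591}{21595} + \frac{C{\left(144,-46 \right)}}{-17434} = \frac{18591}{21595} + \frac{89}{2 \left(-17434\right)} = 18591 \cdot \frac{1}{21595} + \frac{89}{2} \left(- \frac{1}{17434}\right) = \frac{18591}{21595} - \frac{89}{34868} = \frac{646309033}{752974460}$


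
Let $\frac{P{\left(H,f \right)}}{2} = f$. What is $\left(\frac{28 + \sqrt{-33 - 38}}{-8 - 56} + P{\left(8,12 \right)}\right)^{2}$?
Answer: $\frac{\left(1508 - i \sqrt{71}\right)^{2}}{4096} \approx 555.17 - 6.2044 i$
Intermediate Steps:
$P{\left(H,f \right)} = 2 f$
$\left(\frac{28 + \sqrt{-33 - 38}}{-8 - 56} + P{\left(8,12 \right)}\right)^{2} = \left(\frac{28 + \sqrt{-33 - 38}}{-8 - 56} + 2 \cdot 12\right)^{2} = \left(\frac{28 + \sqrt{-71}}{-64} + 24\right)^{2} = \left(\left(28 + i \sqrt{71}\right) \left(- \frac{1}{64}\right) + 24\right)^{2} = \left(\left(- \frac{7}{16} - \frac{i \sqrt{71}}{64}\right) + 24\right)^{2} = \left(\frac{377}{16} - \frac{i \sqrt{71}}{64}\right)^{2}$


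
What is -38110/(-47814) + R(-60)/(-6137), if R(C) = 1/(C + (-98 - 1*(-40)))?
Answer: 13799007037/17312636562 ≈ 0.79705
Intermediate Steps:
R(C) = 1/(-58 + C) (R(C) = 1/(C + (-98 + 40)) = 1/(C - 58) = 1/(-58 + C))
-38110/(-47814) + R(-60)/(-6137) = -38110/(-47814) + 1/(-58 - 60*(-6137)) = -38110*(-1/47814) - 1/6137/(-118) = 19055/23907 - 1/118*(-1/6137) = 19055/23907 + 1/724166 = 13799007037/17312636562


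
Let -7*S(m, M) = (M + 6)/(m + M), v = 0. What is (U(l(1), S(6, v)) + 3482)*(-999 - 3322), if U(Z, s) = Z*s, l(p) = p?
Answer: -105315733/7 ≈ -1.5045e+7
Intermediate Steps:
S(m, M) = -(6 + M)/(7*(M + m)) (S(m, M) = -(M + 6)/(7*(m + M)) = -(6 + M)/(7*(M + m)))
(U(l(1), S(6, v)) + 3482)*(-999 - 3322) = (1*((-6 - 1*0)/(7*(0 + 6))) + 3482)*(-999 - 3322) = (1*((⅐)*(-6 + 0)/6) + 3482)*(-4321) = (1*((⅐)*(⅙)*(-6)) + 3482)*(-4321) = (1*(-⅐) + 3482)*(-4321) = (-⅐ + 3482)*(-4321) = (24373/7)*(-4321) = -105315733/7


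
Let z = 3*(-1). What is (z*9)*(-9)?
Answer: 243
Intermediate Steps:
z = -3
(z*9)*(-9) = -3*9*(-9) = -27*(-9) = 243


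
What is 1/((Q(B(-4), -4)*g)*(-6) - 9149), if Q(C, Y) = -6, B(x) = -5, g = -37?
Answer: -1/10481 ≈ -9.5411e-5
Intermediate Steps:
1/((Q(B(-4), -4)*g)*(-6) - 9149) = 1/(-6*(-37)*(-6) - 9149) = 1/(222*(-6) - 9149) = 1/(-1332 - 9149) = 1/(-10481) = -1/10481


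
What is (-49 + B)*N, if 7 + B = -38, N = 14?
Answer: -1316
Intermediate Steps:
B = -45 (B = -7 - 38 = -45)
(-49 + B)*N = (-49 - 45)*14 = -94*14 = -1316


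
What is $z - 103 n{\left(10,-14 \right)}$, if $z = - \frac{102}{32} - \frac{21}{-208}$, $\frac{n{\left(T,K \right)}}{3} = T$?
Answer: $- \frac{321681}{104} \approx -3093.1$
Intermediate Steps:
$n{\left(T,K \right)} = 3 T$
$z = - \frac{321}{104}$ ($z = \left(-102\right) \frac{1}{32} - - \frac{21}{208} = - \frac{51}{16} + \frac{21}{208} = - \frac{321}{104} \approx -3.0865$)
$z - 103 n{\left(10,-14 \right)} = - \frac{321}{104} - 103 \cdot 3 \cdot 10 = - \frac{321}{104} - 3090 = - \frac{321681}{104}$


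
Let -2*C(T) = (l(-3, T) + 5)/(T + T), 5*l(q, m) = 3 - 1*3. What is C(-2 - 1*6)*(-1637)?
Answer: -8185/32 ≈ -255.78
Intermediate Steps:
l(q, m) = 0 (l(q, m) = (3 - 1*3)/5 = (3 - 3)/5 = (⅕)*0 = 0)
C(T) = -5/(4*T) (C(T) = -(0 + 5)/(2*(T + T)) = -5/(2*(2*T)) = -5*1/(2*T)/2 = -5/(4*T))
C(-2 - 1*6)*(-1637) = -5/(4*(-2 - 1*6))*(-1637) = -5/(4*(-2 - 6))*(-1637) = -5/4/(-8)*(-1637) = -5/4*(-⅛)*(-1637) = (5/32)*(-1637) = -8185/32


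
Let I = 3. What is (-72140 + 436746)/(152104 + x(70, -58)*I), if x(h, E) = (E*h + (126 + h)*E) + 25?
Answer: 364606/105895 ≈ 3.4431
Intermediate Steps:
x(h, E) = 25 + E*h + E*(126 + h) (x(h, E) = (E*h + E*(126 + h)) + 25 = 25 + E*h + E*(126 + h))
(-72140 + 436746)/(152104 + x(70, -58)*I) = (-72140 + 436746)/(152104 + (25 + 126*(-58) + 2*(-58)*70)*3) = 364606/(152104 + (25 - 7308 - 8120)*3) = 364606/(152104 - 15403*3) = 364606/(152104 - 46209) = 364606/105895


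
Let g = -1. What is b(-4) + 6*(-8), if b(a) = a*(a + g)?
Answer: -28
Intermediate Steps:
b(a) = a*(-1 + a) (b(a) = a*(a - 1) = a*(-1 + a))
b(-4) + 6*(-8) = -4*(-1 - 4) + 6*(-8) = -4*(-5) - 48 = 20 - 48 = -28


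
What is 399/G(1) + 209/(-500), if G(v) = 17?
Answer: 195947/8500 ≈ 23.053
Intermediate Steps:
399/G(1) + 209/(-500) = 399/17 + 209/(-500) = 399*(1/17) + 209*(-1/500) = 399/17 - 209/500 = 195947/8500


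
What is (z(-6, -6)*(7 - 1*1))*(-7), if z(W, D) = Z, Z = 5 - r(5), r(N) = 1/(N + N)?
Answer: -1029/5 ≈ -205.80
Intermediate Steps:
r(N) = 1/(2*N)
Z = 49/10 (Z = 5 - 1/(2*5) = 5 - 1*⅒ = 5 - ⅒ = 49/10 ≈ 4.9000)
z(W, D) = 49/10
(z(-6, -6)*(7 - 1*1))*(-7) = (49*(7 - 1*1)/10)*(-7) = (49*(7 - 1)/10)*(-7) = ((49/10)*6)*(-7) = (147/5)*(-7) = -1029/5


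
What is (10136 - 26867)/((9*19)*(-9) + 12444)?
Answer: -5577/3635 ≈ -1.5343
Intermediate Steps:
(10136 - 26867)/((9*19)*(-9) + 12444) = -16731/(171*(-9) + 12444) = -16731/(-1539 + 12444) = -16731/10905 = -16731*1/10905 = -5577/3635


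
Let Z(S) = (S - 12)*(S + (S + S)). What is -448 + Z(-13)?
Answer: 527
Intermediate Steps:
Z(S) = 3*S*(-12 + S) (Z(S) = (-12 + S)*(S + 2*S) = (-12 + S)*(3*S) = 3*S*(-12 + S))
-448 + Z(-13) = -448 + 3*(-13)*(-12 - 13) = -448 + 3*(-13)*(-25) = -448 + 975 = 527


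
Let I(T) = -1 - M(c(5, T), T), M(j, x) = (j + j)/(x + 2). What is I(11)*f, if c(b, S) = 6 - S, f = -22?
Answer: 66/13 ≈ 5.0769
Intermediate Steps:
M(j, x) = 2*j/(2 + x) (M(j, x) = (2*j)/(2 + x) = 2*j/(2 + x))
I(T) = -1 - 2*(6 - T)/(2 + T)
I(11)*f = ((-14 + 11)/(2 + 11))*(-22) = (-3/13)*(-22) = ((1/13)*(-3))*(-22) = -3/13*(-22) = 66/13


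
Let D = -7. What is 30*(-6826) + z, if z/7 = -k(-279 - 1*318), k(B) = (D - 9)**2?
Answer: -206572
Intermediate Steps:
k(B) = 256 (k(B) = (-7 - 9)**2 = (-16)**2 = 256)
z = -1792 (z = 7*(-1*256) = 7*(-256) = -1792)
30*(-6826) + z = 30*(-6826) - 1792 = -204780 - 1792 = -206572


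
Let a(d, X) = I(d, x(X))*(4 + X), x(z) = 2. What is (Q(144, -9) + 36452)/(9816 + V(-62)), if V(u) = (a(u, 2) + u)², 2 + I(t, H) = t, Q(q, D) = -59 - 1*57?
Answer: 9084/52183 ≈ 0.17408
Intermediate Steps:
Q(q, D) = -116 (Q(q, D) = -59 - 57 = -116)
I(t, H) = -2 + t
a(d, X) = (-2 + d)*(4 + X)
V(u) = (-12 + 7*u)² (V(u) = ((-2 + u)*(4 + 2) + u)² = ((-2 + u)*6 + u)² = ((-12 + 6*u) + u)² = (-12 + 7*u)²)
(Q(144, -9) + 36452)/(9816 + V(-62)) = (-116 + 36452)/(9816 + (-12 + 7*(-62))²) = 36336/(9816 + (-12 - 434)²) = 36336/(9816 + (-446)²) = 36336/(9816 + 198916) = 36336/208732 = 36336*(1/208732) = 9084/52183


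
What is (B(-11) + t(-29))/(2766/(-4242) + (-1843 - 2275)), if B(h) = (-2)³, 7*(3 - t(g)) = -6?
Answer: 2929/2911887 ≈ 0.0010059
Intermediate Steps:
t(g) = 27/7 (t(g) = 3 - ⅐*(-6) = 3 + 6/7 = 27/7)
B(h) = -8
(B(-11) + t(-29))/(2766/(-4242) + (-1843 - 2275)) = (-8 + 27/7)/(2766/(-4242) + (-1843 - 2275)) = -29/(7*(2766*(-1/4242) - 4118)) = -29/(7*(-461/707 - 4118)) = -29/(7*(-2911887/707)) = -29/7*(-707/2911887) = 2929/2911887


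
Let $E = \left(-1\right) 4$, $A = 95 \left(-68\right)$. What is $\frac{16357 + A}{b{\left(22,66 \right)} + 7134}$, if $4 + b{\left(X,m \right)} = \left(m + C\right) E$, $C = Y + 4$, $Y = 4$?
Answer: $\frac{3299}{2278} \approx 1.4482$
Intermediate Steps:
$A = -6460$
$E = -4$
$C = 8$ ($C = 4 + 4 = 8$)
$b{\left(X,m \right)} = -36 - 4 m$ ($b{\left(X,m \right)} = -4 + \left(m + 8\right) \left(-4\right) = -4 + \left(8 + m\right) \left(-4\right) = -4 - \left(32 + 4 m\right) = -36 - 4 m$)
$\frac{16357 + A}{b{\left(22,66 \right)} + 7134} = \frac{16357 - 6460}{\left(-36 - 264\right) + 7134} = \frac{9897}{\left(-36 - 264\right) + 7134} = \frac{9897}{-300 + 7134} = \frac{9897}{6834} = 9897 \cdot \frac{1}{6834} = \frac{3299}{2278}$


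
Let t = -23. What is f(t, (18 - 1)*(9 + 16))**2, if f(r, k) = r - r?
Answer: 0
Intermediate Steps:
f(r, k) = 0
f(t, (18 - 1)*(9 + 16))**2 = 0**2 = 0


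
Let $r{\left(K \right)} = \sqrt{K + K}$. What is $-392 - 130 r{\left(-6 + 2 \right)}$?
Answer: $-392 - 260 i \sqrt{2} \approx -392.0 - 367.7 i$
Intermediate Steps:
$r{\left(K \right)} = \sqrt{2} \sqrt{K}$ ($r{\left(K \right)} = \sqrt{2 K} = \sqrt{2} \sqrt{K}$)
$-392 - 130 r{\left(-6 + 2 \right)} = -392 - 130 \sqrt{2} \sqrt{-6 + 2} = -392 - 130 \sqrt{2} \sqrt{-4} = -392 - 130 \sqrt{2} \cdot 2 i = -392 - 130 \cdot 2 i \sqrt{2} = -392 - 260 i \sqrt{2}$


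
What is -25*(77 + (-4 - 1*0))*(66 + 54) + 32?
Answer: -218968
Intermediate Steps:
-25*(77 + (-4 - 1*0))*(66 + 54) + 32 = -25*(77 + (-4 + 0))*120 + 32 = -25*(77 - 4)*120 + 32 = -1825*120 + 32 = -25*8760 + 32 = -219000 + 32 = -218968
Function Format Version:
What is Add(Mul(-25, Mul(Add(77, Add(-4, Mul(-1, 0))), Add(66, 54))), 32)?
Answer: -218968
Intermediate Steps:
Add(Mul(-25, Mul(Add(77, Add(-4, Mul(-1, 0))), Add(66, 54))), 32) = Add(Mul(-25, Mul(Add(77, Add(-4, 0)), 120)), 32) = Add(Mul(-25, Mul(Add(77, -4), 120)), 32) = Add(Mul(-25, Mul(73, 120)), 32) = Add(Mul(-25, 8760), 32) = Add(-219000, 32) = -218968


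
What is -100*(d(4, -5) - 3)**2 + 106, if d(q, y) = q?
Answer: 6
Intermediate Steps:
-100*(d(4, -5) - 3)**2 + 106 = -100*(4 - 3)**2 + 106 = -100*1**2 + 106 = -100*1 + 106 = -100 + 106 = 6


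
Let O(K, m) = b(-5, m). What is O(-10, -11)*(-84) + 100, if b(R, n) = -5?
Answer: 520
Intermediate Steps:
O(K, m) = -5
O(-10, -11)*(-84) + 100 = -5*(-84) + 100 = 420 + 100 = 520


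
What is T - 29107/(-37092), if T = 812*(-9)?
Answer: -271039229/37092 ≈ -7307.2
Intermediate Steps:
T = -7308
T - 29107/(-37092) = -7308 - 29107/(-37092) = -7308 - 29107*(-1/37092) = -7308 + 29107/37092 = -271039229/37092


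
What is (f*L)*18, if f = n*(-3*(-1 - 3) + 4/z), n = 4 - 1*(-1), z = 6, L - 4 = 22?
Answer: 29640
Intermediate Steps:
L = 26 (L = 4 + 22 = 26)
n = 5 (n = 4 + 1 = 5)
f = 190/3 (f = 5*(-3*(-1 - 3) + 4/6) = 5*(-3*(-4) + 4*(⅙)) = 5*(12 + ⅔) = 5*(38/3) = 190/3 ≈ 63.333)
(f*L)*18 = ((190/3)*26)*18 = (4940/3)*18 = 29640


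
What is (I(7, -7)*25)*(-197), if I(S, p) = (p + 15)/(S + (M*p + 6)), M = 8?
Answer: 39400/43 ≈ 916.28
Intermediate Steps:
I(S, p) = (15 + p)/(6 + S + 8*p) (I(S, p) = (p + 15)/(S + (8*p + 6)) = (15 + p)/(S + (6 + 8*p)) = (15 + p)/(6 + S + 8*p))
(I(7, -7)*25)*(-197) = (((15 - 7)/(6 + 7 + 8*(-7)))*25)*(-197) = ((8/(6 + 7 - 56))*25)*(-197) = ((8/(-43))*25)*(-197) = (-1/43*8*25)*(-197) = -8/43*25*(-197) = -200/43*(-197) = 39400/43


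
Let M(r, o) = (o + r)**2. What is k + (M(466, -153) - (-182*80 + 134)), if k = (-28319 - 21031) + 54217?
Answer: 117262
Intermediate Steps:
k = 4867 (k = -49350 + 54217 = 4867)
k + (M(466, -153) - (-182*80 + 134)) = 4867 + ((-153 + 466)**2 - (-182*80 + 134)) = 4867 + (313**2 - (-14560 + 134)) = 4867 + (97969 - 1*(-14426)) = 4867 + (97969 + 14426) = 4867 + 112395 = 117262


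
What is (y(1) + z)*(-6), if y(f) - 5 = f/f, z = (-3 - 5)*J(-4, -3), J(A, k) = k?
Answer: -180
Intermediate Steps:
z = 24 (z = (-3 - 5)*(-3) = -8*(-3) = 24)
y(f) = 6 (y(f) = 5 + f/f = 5 + 1 = 6)
(y(1) + z)*(-6) = (6 + 24)*(-6) = 30*(-6) = -180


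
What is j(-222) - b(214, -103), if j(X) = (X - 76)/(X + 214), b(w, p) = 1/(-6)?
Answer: 449/12 ≈ 37.417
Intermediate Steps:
b(w, p) = -⅙
j(X) = (-76 + X)/(214 + X)
j(-222) - b(214, -103) = (-76 - 222)/(214 - 222) - 1*(-⅙) = -298/(-8) + ⅙ = -⅛*(-298) + ⅙ = 149/4 + ⅙ = 449/12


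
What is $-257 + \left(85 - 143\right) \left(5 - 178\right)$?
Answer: $9777$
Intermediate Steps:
$-257 + \left(85 - 143\right) \left(5 - 178\right) = -257 - -10034 = -257 + 10034 = 9777$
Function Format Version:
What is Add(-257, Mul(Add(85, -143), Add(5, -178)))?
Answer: 9777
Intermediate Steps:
Add(-257, Mul(Add(85, -143), Add(5, -178))) = Add(-257, Mul(-58, -173)) = Add(-257, 10034) = 9777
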